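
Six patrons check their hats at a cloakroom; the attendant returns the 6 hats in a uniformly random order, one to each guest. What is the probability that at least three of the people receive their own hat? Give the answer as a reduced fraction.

7/90

Favorable outcomes: Σ_{i≥3} C(6,i)·!(6-i) = 20·2 + 15·1 + 6·0 + 1·1 = 56.
Total outcomes: 6! = 720.
Probability = 56/720 = 7/90.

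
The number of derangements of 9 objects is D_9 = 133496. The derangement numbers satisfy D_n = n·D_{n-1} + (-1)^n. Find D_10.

D_10 = 10·133496 + 1 = 1334961.

1334961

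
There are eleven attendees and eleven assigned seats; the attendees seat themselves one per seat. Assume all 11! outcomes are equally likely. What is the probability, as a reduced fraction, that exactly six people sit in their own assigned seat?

11/21600

Favorable outcomes: C(11,6)·!5 = 462·44 = 20328.
Total outcomes: 11! = 39916800.
Probability = 20328/39916800 = 11/21600.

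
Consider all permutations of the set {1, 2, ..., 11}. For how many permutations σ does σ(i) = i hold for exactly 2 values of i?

7342280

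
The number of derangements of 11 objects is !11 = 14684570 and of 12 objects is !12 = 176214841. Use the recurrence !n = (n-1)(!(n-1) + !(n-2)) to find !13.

2290792932

!13 = (13-1)·(!12 + !11) = 12·(176214841 + 14684570) = 12·190899411 = 2290792932.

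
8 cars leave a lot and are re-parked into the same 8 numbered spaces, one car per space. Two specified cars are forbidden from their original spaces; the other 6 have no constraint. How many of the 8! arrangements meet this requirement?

30960

Let A_j be the event that the j-th constrained one is fixed. By inclusion-exclusion over the 2 events:
Σ_{j=0}^{2} (-1)^j C(2,j)(8-j)!
= C(2,0)·8! - C(2,1)·7! + C(2,2)·6!
= 40320 - 10080 + 720
= 30960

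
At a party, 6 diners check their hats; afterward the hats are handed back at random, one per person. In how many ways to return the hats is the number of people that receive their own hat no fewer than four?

Sum C(6,i)·!(6-i) for i = 4..6:
  i=4: C(6,4)·!2 = 15·1 = 15
  i=5: C(6,5)·!1 = 6·0 = 0
  i=6: C(6,6)·!0 = 1·1 = 1
Total = 16.

16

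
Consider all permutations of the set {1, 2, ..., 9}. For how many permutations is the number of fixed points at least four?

# with exactly i fixed is C(9,i)·!(9-i); sum over i=4..9:
  i=4: C(9,4)·!5 = 126·44 = 5544
  i=5: C(9,5)·!4 = 126·9 = 1134
  i=6: C(9,6)·!3 = 84·2 = 168
  i=7: C(9,7)·!2 = 36·1 = 36
  i=8: C(9,8)·!1 = 9·0 = 0
  i=9: C(9,9)·!0 = 1·1 = 1
Total = 6883.

6883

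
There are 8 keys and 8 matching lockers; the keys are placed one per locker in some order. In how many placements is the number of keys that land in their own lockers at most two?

37085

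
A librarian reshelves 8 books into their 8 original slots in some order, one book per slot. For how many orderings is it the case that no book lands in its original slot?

14833

!8 is the nearest integer to 8!/e.
8! = 40320, and 40320/e ≈ 14832.90, so !8 = 14833.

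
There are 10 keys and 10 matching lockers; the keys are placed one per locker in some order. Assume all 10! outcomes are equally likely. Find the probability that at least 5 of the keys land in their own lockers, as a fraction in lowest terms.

Favorable outcomes: Σ_{i≥5} C(10,i)·!(10-i) = 252·44 + 210·9 + 120·2 + 45·1 + 10·0 + 1·1 = 13264.
Total outcomes: 10! = 3628800.
Probability = 13264/3628800 = 829/226800.

829/226800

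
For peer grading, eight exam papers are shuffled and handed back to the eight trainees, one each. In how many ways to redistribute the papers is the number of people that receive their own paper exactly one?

14832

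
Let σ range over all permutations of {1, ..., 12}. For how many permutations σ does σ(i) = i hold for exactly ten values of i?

66

Choose which 10 of the 12 are fixed: C(12,10) = 66.
The remaining 2 must be deranged: !2 = 1.
Total: 66 × 1 = 66.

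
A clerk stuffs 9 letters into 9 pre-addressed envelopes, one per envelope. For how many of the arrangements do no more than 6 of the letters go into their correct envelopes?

362843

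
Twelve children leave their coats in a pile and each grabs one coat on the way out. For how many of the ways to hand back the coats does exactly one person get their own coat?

176214840

Choose which one of the 12 is fixed: C(12,1) = 12.
The remaining 11 must be deranged: !11 = 14684570.
Total: 12 × 14684570 = 176214840.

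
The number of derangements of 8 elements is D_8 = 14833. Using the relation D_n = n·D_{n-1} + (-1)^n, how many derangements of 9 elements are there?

133496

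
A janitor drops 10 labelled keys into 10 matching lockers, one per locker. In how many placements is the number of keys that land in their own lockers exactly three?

222480

Pick the 3 fixed positions: C(10,3) = 120 ways.
The remaining 7 must be deranged: !7 = 1854.
Total: 120 × 1854 = 222480.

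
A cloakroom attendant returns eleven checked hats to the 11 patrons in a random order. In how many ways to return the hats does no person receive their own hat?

The subfactorial !11 = [11!/e] (nearest integer).
11! = 39916800, and 39916800/e ≈ 14684570.08, so !11 = 14684570.

14684570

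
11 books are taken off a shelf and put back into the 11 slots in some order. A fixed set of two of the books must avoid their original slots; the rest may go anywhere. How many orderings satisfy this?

33022080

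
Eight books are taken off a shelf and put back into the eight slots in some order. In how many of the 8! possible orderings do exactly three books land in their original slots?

Pick the 3 fixed positions: C(8,3) = 56 ways.
The remaining 5 must be deranged: !5 = 44.
Total: 56 × 44 = 2464.

2464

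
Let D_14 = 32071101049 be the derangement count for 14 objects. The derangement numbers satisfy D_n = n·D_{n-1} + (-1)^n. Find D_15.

481066515734

D_15 = 15·32071101049 - 1 = 481066515734.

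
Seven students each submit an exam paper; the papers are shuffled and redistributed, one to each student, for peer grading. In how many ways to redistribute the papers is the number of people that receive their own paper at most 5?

5039

Sum C(7,i)·!(7-i) for i = 0..5:
  i=0: C(7,0)·!7 = 1·1854 = 1854
  i=1: C(7,1)·!6 = 7·265 = 1855
  i=2: C(7,2)·!5 = 21·44 = 924
  i=3: C(7,3)·!4 = 35·9 = 315
  i=4: C(7,4)·!3 = 35·2 = 70
  i=5: C(7,5)·!2 = 21·1 = 21
Total = 5039.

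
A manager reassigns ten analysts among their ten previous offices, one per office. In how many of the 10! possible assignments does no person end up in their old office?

1334961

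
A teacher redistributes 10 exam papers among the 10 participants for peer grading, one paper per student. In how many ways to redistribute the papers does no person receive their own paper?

!10 is the nearest integer to 10!/e.
10! = 3628800, and 3628800/e ≈ 1334960.92, so !10 = 1334961.

1334961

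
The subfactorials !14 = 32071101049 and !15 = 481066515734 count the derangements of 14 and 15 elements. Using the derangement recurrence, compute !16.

7697064251745

!16 = (16-1)·(!15 + !14) = 15·(481066515734 + 32071101049) = 15·513137616783 = 7697064251745.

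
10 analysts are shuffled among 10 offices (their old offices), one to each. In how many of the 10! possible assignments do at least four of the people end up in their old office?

68914

# with exactly i fixed is C(10,i)·!(10-i); sum over i=4..10:
  i=4: C(10,4)·!6 = 210·265 = 55650
  i=5: C(10,5)·!5 = 252·44 = 11088
  i=6: C(10,6)·!4 = 210·9 = 1890
  i=7: C(10,7)·!3 = 120·2 = 240
  i=8: C(10,8)·!2 = 45·1 = 45
  i=9: C(10,9)·!1 = 10·0 = 0
  i=10: C(10,10)·!0 = 1·1 = 1
Total = 68914.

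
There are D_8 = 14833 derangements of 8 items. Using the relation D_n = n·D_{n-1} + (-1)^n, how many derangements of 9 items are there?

133496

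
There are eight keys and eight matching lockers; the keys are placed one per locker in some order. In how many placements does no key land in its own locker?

14833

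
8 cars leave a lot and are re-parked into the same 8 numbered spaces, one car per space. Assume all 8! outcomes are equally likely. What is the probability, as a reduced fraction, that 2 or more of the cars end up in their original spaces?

Favorable outcomes: Σ_{i≥2} C(8,i)·!(8-i) = 28·265 + 56·44 + 70·9 + 56·2 + 28·1 + 8·0 + 1·1 = 10655.
Total outcomes: 8! = 40320.
Probability = 10655/40320 = 2131/8064.

2131/8064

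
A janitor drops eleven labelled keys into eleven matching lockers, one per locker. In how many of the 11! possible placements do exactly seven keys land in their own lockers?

2970

Choose which 7 of the 11 are fixed: C(11,7) = 330.
The remaining 4 must be deranged: !4 = 9.
Total: 330 × 9 = 2970.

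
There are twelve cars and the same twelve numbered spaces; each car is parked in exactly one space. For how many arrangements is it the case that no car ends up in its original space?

176214841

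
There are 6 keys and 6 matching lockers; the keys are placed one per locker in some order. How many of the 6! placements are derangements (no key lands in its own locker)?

265

Recurrence: !6 = 6·!5 + (-1)^6.
!6 = 6·44 + 1 = 265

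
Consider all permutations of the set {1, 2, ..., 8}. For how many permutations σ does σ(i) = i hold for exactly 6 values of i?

Choose which 6 of the 8 are fixed: C(8,6) = 28.
The other 2 form a derangement: !2 = 1.
Total: 28 × 1 = 28.

28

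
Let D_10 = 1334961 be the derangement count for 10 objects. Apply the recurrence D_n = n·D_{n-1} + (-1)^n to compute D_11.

14684570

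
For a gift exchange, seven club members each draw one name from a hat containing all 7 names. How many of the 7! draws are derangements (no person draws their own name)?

1854

By inclusion-exclusion, !7 = Σ (-1)^k · 7!/k! for k=0..7
= 7! - 7!/1! + 7!/2! - 7!/3! + 7!/4! - 7!/5! + 7!/6! - 7!/7!
= 5040 - 5040 + 2520 - 840 + 210 - 42 + 7 - 1
= 1854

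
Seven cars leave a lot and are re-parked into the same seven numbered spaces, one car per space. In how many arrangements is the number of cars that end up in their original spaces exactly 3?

Choose which 3 of the 7 are fixed: C(7,3) = 35.
The other 4 form a derangement: !4 = 9.
Total: 35 × 9 = 315.

315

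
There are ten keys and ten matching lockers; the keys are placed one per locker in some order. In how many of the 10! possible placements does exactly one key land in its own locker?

Pick the single fixed position: C(10,1) = 10 ways.
The remaining 9 must be deranged: !9 = 133496.
Total: 10 × 133496 = 1334960.

1334960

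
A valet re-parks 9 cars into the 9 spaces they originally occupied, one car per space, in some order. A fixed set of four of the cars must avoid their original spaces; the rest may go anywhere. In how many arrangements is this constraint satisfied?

229080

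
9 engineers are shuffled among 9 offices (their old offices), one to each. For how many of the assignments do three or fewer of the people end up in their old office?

355997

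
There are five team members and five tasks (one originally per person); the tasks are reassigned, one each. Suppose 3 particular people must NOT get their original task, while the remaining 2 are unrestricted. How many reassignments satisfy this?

64

Let A_j be the event that the j-th constrained one is fixed. By inclusion-exclusion over the 3 events:
Σ_{j=0}^{3} (-1)^j C(3,j)(5-j)!
= C(3,0)·5! - C(3,1)·4! + C(3,2)·3! - C(3,3)·2!
= 120 - 72 + 18 - 2
= 64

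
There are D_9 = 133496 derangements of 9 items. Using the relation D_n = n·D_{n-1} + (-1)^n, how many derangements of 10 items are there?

D_10 = 10·133496 + 1 = 1334961.

1334961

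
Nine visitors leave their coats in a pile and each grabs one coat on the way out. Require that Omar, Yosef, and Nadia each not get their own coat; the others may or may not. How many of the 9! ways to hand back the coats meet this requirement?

256320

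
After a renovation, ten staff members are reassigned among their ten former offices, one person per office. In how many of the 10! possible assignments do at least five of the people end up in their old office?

# with exactly i fixed is C(10,i)·!(10-i); sum over i=5..10:
  i=5: C(10,5)·!5 = 252·44 = 11088
  i=6: C(10,6)·!4 = 210·9 = 1890
  i=7: C(10,7)·!3 = 120·2 = 240
  i=8: C(10,8)·!2 = 45·1 = 45
  i=9: C(10,9)·!1 = 10·0 = 0
  i=10: C(10,10)·!0 = 1·1 = 1
Total = 13264.

13264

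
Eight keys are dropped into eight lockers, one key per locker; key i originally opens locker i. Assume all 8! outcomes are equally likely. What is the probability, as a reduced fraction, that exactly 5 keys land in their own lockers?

Favorable outcomes: C(8,5)·!3 = 56·2 = 112.
Total outcomes: 8! = 40320.
Probability = 112/40320 = 1/360.

1/360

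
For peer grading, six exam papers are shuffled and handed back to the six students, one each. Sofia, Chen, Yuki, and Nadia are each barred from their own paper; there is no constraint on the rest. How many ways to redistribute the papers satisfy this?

362

Let A_j be the event that the j-th constrained one is fixed. By inclusion-exclusion over the 4 events:
Σ_{j=0}^{4} (-1)^j C(4,j)(6-j)!
= C(4,0)·6! - C(4,1)·5! + C(4,2)·4! - C(4,3)·3! + C(4,4)·2!
= 720 - 480 + 144 - 24 + 2
= 362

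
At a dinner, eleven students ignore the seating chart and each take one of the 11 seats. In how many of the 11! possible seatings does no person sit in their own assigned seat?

14684570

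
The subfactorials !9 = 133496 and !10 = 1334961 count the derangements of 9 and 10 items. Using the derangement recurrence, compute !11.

14684570

!11 = (11-1)·(!10 + !9) = 10·(1334961 + 133496) = 10·1468457 = 14684570.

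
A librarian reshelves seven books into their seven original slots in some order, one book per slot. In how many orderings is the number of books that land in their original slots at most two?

# with exactly i fixed is C(7,i)·!(7-i); sum over i=0..2:
  i=0: C(7,0)·!7 = 1·1854 = 1854
  i=1: C(7,1)·!6 = 7·265 = 1855
  i=2: C(7,2)·!5 = 21·44 = 924
Total = 4633.

4633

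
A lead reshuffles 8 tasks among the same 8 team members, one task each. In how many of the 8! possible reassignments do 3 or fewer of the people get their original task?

39549

Sum C(8,i)·!(8-i) for i = 0..3:
  i=0: C(8,0)·!8 = 1·14833 = 14833
  i=1: C(8,1)·!7 = 8·1854 = 14832
  i=2: C(8,2)·!6 = 28·265 = 7420
  i=3: C(8,3)·!5 = 56·44 = 2464
Total = 39549.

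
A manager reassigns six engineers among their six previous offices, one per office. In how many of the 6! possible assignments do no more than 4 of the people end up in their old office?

Sum C(6,i)·!(6-i) for i = 0..4:
  i=0: C(6,0)·!6 = 1·265 = 265
  i=1: C(6,1)·!5 = 6·44 = 264
  i=2: C(6,2)·!4 = 15·9 = 135
  i=3: C(6,3)·!3 = 20·2 = 40
  i=4: C(6,4)·!2 = 15·1 = 15
Total = 719.

719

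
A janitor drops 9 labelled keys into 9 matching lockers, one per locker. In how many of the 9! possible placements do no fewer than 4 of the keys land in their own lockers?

# with exactly i fixed is C(9,i)·!(9-i); sum over i=4..9:
  i=4: C(9,4)·!5 = 126·44 = 5544
  i=5: C(9,5)·!4 = 126·9 = 1134
  i=6: C(9,6)·!3 = 84·2 = 168
  i=7: C(9,7)·!2 = 36·1 = 36
  i=8: C(9,8)·!1 = 9·0 = 0
  i=9: C(9,9)·!0 = 1·1 = 1
Total = 6883.

6883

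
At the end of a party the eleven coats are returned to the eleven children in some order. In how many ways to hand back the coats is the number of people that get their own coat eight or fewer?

# with exactly i fixed is C(11,i)·!(11-i); sum over i=0..8:
  i=0: C(11,0)·!11 = 1·14684570 = 14684570
  i=1: C(11,1)·!10 = 11·1334961 = 14684571
  i=2: C(11,2)·!9 = 55·133496 = 7342280
  i=3: C(11,3)·!8 = 165·14833 = 2447445
  i=4: C(11,4)·!7 = 330·1854 = 611820
  i=5: C(11,5)·!6 = 462·265 = 122430
  i=6: C(11,6)·!5 = 462·44 = 20328
  i=7: C(11,7)·!4 = 330·9 = 2970
  i=8: C(11,8)·!3 = 165·2 = 330
Total = 39916744.

39916744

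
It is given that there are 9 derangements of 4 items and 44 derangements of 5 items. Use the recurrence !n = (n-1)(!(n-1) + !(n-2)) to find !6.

265

!6 = (6-1)·(!5 + !4) = 5·(44 + 9) = 5·53 = 265.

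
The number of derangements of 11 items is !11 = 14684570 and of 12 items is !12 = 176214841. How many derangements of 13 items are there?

2290792932

!13 = (13-1)·(!12 + !11) = 12·(176214841 + 14684570) = 12·190899411 = 2290792932.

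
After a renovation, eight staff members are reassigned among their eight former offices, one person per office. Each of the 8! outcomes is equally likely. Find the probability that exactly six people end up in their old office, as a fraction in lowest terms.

Favorable outcomes: C(8,6)·!2 = 28·1 = 28.
Total outcomes: 8! = 40320.
Probability = 28/40320 = 1/1440.

1/1440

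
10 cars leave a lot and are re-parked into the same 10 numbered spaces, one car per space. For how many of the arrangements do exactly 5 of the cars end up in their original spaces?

11088

Pick the 5 fixed positions: C(10,5) = 252 ways.
The remaining 5 must be deranged: !5 = 44.
Total: 252 × 44 = 11088.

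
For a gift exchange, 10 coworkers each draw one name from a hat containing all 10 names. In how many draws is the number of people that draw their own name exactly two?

Choose which 2 of the 10 are fixed: C(10,2) = 45.
The other 8 form a derangement: !8 = 14833.
Total: 45 × 14833 = 667485.

667485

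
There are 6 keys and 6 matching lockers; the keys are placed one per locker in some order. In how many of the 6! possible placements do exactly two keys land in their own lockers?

135

Pick the 2 fixed positions: C(6,2) = 15 ways.
The other 4 form a derangement: !4 = 9.
Total: 15 × 9 = 135.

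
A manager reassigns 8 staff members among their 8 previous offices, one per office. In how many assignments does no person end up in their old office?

14833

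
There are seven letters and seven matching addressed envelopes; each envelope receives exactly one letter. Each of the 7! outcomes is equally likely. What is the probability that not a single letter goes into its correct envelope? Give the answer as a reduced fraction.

103/280

Favorable outcomes: !7 = 1854.
Total outcomes: 7! = 5040.
Probability = 1854/5040 = 103/280.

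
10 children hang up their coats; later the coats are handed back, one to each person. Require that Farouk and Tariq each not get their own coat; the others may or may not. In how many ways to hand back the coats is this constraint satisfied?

Let A_j be the event that the j-th constrained one is fixed. By inclusion-exclusion over the 2 events:
Σ_{j=0}^{2} (-1)^j C(2,j)(10-j)!
= C(2,0)·10! - C(2,1)·9! + C(2,2)·8!
= 3628800 - 725760 + 40320
= 2943360

2943360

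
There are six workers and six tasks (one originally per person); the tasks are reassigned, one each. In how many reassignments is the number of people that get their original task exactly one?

Pick the single fixed position: C(6,1) = 6 ways.
The remaining 5 must be deranged: !5 = 44.
Total: 6 × 44 = 264.

264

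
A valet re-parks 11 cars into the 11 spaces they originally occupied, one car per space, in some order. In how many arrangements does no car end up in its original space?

Recurrence: !11 = 11·!10 + (-1)^11.
!11 = 11·1334961 - 1 = 14684570

14684570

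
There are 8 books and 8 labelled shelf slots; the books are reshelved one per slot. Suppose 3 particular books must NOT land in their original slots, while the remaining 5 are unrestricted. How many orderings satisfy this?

27240

Let A_j be the event that the j-th constrained one is fixed. By inclusion-exclusion over the 3 events:
Σ_{j=0}^{3} (-1)^j C(3,j)(8-j)!
= C(3,0)·8! - C(3,1)·7! + C(3,2)·6! - C(3,3)·5!
= 40320 - 15120 + 2160 - 120
= 27240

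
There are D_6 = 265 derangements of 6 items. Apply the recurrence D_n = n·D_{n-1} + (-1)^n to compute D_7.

D_7 = 7·265 - 1 = 1854.

1854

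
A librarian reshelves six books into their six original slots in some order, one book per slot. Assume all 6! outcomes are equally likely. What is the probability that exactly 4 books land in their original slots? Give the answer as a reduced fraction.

1/48

Favorable outcomes: C(6,4)·!2 = 15·1 = 15.
Total outcomes: 6! = 720.
Probability = 15/720 = 1/48.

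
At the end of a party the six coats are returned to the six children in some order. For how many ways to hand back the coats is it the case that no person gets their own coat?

265

The subfactorial !6 = [6!/e] (nearest integer).
6! = 720, and 720/e ≈ 264.87, so !6 = 265.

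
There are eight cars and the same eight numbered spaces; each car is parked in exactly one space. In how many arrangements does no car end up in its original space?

14833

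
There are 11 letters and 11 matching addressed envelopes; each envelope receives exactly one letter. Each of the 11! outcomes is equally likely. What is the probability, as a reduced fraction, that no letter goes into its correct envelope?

Favorable outcomes: !11 = 14684570.
Total outcomes: 11! = 39916800.
Probability = 14684570/39916800 = 1468457/3991680.

1468457/3991680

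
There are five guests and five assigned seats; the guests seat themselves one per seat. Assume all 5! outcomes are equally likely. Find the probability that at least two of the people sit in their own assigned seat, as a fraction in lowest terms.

Favorable outcomes: Σ_{i≥2} C(5,i)·!(5-i) = 10·2 + 10·1 + 5·0 + 1·1 = 31.
Total outcomes: 5! = 120.
Probability = 31/120 = 31/120.

31/120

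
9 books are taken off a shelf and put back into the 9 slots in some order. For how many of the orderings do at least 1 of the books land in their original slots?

229384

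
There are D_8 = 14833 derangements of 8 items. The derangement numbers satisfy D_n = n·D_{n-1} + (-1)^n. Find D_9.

133496

D_9 = 9·14833 - 1 = 133496.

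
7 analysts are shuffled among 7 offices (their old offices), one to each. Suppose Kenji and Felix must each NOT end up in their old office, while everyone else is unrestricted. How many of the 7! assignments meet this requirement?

Inclusion-exclusion on the 2 forbidden self-matches:
Σ_{j=0}^{2} (-1)^j C(2,j)(7-j)!
= C(2,0)·7! - C(2,1)·6! + C(2,2)·5!
= 5040 - 1440 + 120
= 3720

3720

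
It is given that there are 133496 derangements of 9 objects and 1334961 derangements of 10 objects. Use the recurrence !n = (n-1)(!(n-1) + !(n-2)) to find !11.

14684570

!11 = (11-1)·(!10 + !9) = 10·(1334961 + 133496) = 10·1468457 = 14684570.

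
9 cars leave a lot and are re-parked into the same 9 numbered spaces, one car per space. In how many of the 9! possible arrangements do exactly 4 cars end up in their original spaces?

5544

Pick the 4 fixed positions: C(9,4) = 126 ways.
The remaining 5 must be deranged: !5 = 44.
Total: 126 × 44 = 5544.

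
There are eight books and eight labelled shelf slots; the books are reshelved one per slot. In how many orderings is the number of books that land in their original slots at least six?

29

# with exactly i fixed is C(8,i)·!(8-i); sum over i=6..8:
  i=6: C(8,6)·!2 = 28·1 = 28
  i=7: C(8,7)·!1 = 8·0 = 0
  i=8: C(8,8)·!0 = 1·1 = 1
Total = 29.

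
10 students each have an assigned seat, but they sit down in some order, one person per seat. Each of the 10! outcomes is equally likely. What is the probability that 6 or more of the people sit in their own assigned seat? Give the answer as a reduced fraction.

Favorable outcomes: Σ_{i≥6} C(10,i)·!(10-i) = 210·9 + 120·2 + 45·1 + 10·0 + 1·1 = 2176.
Total outcomes: 10! = 3628800.
Probability = 2176/3628800 = 17/28350.

17/28350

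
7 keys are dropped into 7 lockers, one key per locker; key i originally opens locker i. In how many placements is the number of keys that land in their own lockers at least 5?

# with exactly i fixed is C(7,i)·!(7-i); sum over i=5..7:
  i=5: C(7,5)·!2 = 21·1 = 21
  i=6: C(7,6)·!1 = 7·0 = 0
  i=7: C(7,7)·!0 = 1·1 = 1
Total = 22.

22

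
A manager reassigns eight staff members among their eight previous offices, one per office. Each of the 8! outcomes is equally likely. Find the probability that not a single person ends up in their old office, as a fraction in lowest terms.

Favorable outcomes: !8 = 14833.
Total outcomes: 8! = 40320.
Probability = 14833/40320 = 2119/5760.

2119/5760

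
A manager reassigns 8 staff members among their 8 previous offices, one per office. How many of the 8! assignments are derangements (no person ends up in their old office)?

The subfactorial !8 = [8!/e] (nearest integer).
8! = 40320, and 40320/e ≈ 14832.90, so !8 = 14833.

14833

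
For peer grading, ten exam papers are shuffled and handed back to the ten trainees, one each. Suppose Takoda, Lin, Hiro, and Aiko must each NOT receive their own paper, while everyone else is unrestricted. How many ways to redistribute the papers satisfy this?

2399760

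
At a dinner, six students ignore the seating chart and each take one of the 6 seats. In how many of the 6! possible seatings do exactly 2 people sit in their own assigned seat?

135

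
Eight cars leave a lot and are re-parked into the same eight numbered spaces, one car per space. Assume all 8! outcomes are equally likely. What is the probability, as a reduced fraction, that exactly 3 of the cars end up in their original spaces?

Favorable outcomes: C(8,3)·!5 = 56·44 = 2464.
Total outcomes: 8! = 40320.
Probability = 2464/40320 = 11/180.

11/180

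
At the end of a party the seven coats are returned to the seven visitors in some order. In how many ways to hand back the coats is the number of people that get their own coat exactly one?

Pick the single fixed position: C(7,1) = 7 ways.
The remaining 6 must be deranged: !6 = 265.
Total: 7 × 265 = 1855.

1855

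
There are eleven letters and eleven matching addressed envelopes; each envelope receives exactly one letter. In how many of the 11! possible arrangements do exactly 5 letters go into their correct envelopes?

Pick the 5 fixed positions: C(11,5) = 462 ways.
The remaining 6 must be deranged: !6 = 265.
Total: 462 × 265 = 122430.

122430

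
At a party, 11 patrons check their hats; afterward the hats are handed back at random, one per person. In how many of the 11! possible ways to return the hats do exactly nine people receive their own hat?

Choose which 9 of the 11 are fixed: C(11,9) = 55.
The remaining 2 must be deranged: !2 = 1.
Total: 55 × 1 = 55.

55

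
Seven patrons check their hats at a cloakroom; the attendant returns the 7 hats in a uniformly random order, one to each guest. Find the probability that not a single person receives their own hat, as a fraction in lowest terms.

Favorable outcomes: !7 = 1854.
Total outcomes: 7! = 5040.
Probability = 1854/5040 = 103/280.

103/280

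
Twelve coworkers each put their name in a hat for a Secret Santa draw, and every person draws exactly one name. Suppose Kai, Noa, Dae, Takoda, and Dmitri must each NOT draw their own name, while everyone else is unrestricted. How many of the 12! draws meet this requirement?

Inclusion-exclusion on the 5 forbidden self-matches:
Σ_{j=0}^{5} (-1)^j C(5,j)(12-j)!
= C(5,0)·12! - C(5,1)·11! + C(5,2)·10! - C(5,3)·9! + C(5,4)·8! - C(5,5)·7!
= 479001600 - 199584000 + 36288000 - 3628800 + 201600 - 5040
= 312273360

312273360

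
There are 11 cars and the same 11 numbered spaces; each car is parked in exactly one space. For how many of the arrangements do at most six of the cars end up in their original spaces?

# with exactly i fixed is C(11,i)·!(11-i); sum over i=0..6:
  i=0: C(11,0)·!11 = 1·14684570 = 14684570
  i=1: C(11,1)·!10 = 11·1334961 = 14684571
  i=2: C(11,2)·!9 = 55·133496 = 7342280
  i=3: C(11,3)·!8 = 165·14833 = 2447445
  i=4: C(11,4)·!7 = 330·1854 = 611820
  i=5: C(11,5)·!6 = 462·265 = 122430
  i=6: C(11,6)·!5 = 462·44 = 20328
Total = 39913444.

39913444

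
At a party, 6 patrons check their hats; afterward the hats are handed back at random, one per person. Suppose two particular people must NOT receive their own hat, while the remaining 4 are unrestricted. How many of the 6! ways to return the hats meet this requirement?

Inclusion-exclusion on the 2 forbidden self-matches:
Σ_{j=0}^{2} (-1)^j C(2,j)(6-j)!
= C(2,0)·6! - C(2,1)·5! + C(2,2)·4!
= 720 - 240 + 24
= 504

504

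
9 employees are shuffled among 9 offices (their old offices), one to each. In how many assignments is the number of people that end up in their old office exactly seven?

Pick the 7 fixed positions: C(9,7) = 36 ways.
The other 2 form a derangement: !2 = 1.
Total: 36 × 1 = 36.

36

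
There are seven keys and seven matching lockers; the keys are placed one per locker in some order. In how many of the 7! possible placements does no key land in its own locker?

Recurrence: !7 = 7·!6 + (-1)^7.
!7 = 7·265 - 1 = 1854

1854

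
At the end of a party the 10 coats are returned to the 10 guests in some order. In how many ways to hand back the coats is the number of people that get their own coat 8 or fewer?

3628799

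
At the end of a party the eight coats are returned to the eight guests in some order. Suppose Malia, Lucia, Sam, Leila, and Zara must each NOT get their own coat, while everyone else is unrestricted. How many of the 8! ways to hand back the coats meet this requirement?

Inclusion-exclusion on the 5 forbidden self-matches:
Σ_{j=0}^{5} (-1)^j C(5,j)(8-j)!
= C(5,0)·8! - C(5,1)·7! + C(5,2)·6! - C(5,3)·5! + C(5,4)·4! - C(5,5)·3!
= 40320 - 25200 + 7200 - 1200 + 120 - 6
= 21234

21234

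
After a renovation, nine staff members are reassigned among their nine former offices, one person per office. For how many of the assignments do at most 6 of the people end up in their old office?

362843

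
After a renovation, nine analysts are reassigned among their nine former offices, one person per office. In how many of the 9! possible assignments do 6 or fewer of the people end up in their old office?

362843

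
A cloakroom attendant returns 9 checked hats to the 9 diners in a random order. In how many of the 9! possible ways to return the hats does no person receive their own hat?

!9 is the nearest integer to 9!/e.
9! = 362880, and 362880/e ≈ 133496.09, so !9 = 133496.

133496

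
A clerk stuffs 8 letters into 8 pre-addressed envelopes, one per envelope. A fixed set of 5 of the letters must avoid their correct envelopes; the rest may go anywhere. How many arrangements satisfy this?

Inclusion-exclusion on the 5 forbidden self-matches:
Σ_{j=0}^{5} (-1)^j C(5,j)(8-j)!
= C(5,0)·8! - C(5,1)·7! + C(5,2)·6! - C(5,3)·5! + C(5,4)·4! - C(5,5)·3!
= 40320 - 25200 + 7200 - 1200 + 120 - 6
= 21234

21234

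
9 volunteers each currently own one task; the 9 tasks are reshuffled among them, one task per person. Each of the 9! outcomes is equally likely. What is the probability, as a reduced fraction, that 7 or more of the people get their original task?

Favorable outcomes: Σ_{i≥7} C(9,i)·!(9-i) = 36·1 + 9·0 + 1·1 = 37.
Total outcomes: 9! = 362880.
Probability = 37/362880 = 37/362880.

37/362880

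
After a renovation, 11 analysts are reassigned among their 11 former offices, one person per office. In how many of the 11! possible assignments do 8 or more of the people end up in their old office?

Sum C(11,i)·!(11-i) for i = 8..11:
  i=8: C(11,8)·!3 = 165·2 = 330
  i=9: C(11,9)·!2 = 55·1 = 55
  i=10: C(11,10)·!1 = 11·0 = 0
  i=11: C(11,11)·!0 = 1·1 = 1
Total = 386.

386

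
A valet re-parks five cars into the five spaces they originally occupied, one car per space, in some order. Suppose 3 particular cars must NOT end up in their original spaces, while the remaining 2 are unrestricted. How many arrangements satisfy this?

Inclusion-exclusion on the 3 forbidden self-matches:
Σ_{j=0}^{3} (-1)^j C(3,j)(5-j)!
= C(3,0)·5! - C(3,1)·4! + C(3,2)·3! - C(3,3)·2!
= 120 - 72 + 18 - 2
= 64

64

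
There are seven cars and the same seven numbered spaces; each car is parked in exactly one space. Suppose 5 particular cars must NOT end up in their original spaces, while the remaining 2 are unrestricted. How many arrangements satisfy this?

2428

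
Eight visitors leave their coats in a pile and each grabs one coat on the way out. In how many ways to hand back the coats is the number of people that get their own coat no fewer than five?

141

Sum C(8,i)·!(8-i) for i = 5..8:
  i=5: C(8,5)·!3 = 56·2 = 112
  i=6: C(8,6)·!2 = 28·1 = 28
  i=7: C(8,7)·!1 = 8·0 = 0
  i=8: C(8,8)·!0 = 1·1 = 1
Total = 141.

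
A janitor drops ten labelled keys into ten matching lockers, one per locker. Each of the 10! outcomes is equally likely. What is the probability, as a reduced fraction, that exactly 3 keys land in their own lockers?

103/1680

Favorable outcomes: C(10,3)·!7 = 120·1854 = 222480.
Total outcomes: 10! = 3628800.
Probability = 222480/3628800 = 103/1680.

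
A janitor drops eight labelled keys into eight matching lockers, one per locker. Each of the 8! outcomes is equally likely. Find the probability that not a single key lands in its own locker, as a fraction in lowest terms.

2119/5760

Favorable outcomes: !8 = 14833.
Total outcomes: 8! = 40320.
Probability = 14833/40320 = 2119/5760.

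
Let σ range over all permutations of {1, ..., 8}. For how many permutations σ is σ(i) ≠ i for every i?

Use !n = n·!(n-1) + (-1)^n.
!8 = 8·1854 + 1 = 14833

14833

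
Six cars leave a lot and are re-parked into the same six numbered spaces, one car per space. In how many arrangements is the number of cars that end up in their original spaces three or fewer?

# with exactly i fixed is C(6,i)·!(6-i); sum over i=0..3:
  i=0: C(6,0)·!6 = 1·265 = 265
  i=1: C(6,1)·!5 = 6·44 = 264
  i=2: C(6,2)·!4 = 15·9 = 135
  i=3: C(6,3)·!3 = 20·2 = 40
Total = 704.

704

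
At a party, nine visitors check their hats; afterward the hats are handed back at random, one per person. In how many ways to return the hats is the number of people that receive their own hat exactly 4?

5544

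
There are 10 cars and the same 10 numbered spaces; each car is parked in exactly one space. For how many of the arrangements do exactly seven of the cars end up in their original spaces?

240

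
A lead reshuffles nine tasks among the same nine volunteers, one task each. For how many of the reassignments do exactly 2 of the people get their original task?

Choose which 2 of the 9 are fixed: C(9,2) = 36.
The remaining 7 must be deranged: !7 = 1854.
Total: 36 × 1854 = 66744.

66744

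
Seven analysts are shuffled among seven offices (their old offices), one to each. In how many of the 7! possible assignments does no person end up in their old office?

1854

The subfactorial !7 = [7!/e] (nearest integer).
7! = 5040, and 5040/e ≈ 1854.11, so !7 = 1854.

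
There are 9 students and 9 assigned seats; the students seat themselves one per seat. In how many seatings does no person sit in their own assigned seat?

Use !n = (n-1)(!(n-1) + !(n-2)).
!9 = 8·(14833 + 1854) = 8·16687 = 133496

133496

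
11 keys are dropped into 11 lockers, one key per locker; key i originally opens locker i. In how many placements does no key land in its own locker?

14684570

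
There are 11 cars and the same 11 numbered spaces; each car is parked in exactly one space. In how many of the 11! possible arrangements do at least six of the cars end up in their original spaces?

23684

Sum C(11,i)·!(11-i) for i = 6..11:
  i=6: C(11,6)·!5 = 462·44 = 20328
  i=7: C(11,7)·!4 = 330·9 = 2970
  i=8: C(11,8)·!3 = 165·2 = 330
  i=9: C(11,9)·!2 = 55·1 = 55
  i=10: C(11,10)·!1 = 11·0 = 0
  i=11: C(11,11)·!0 = 1·1 = 1
Total = 23684.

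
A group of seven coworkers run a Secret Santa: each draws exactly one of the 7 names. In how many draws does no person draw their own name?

The subfactorial !7 = [7!/e] (nearest integer).
7! = 5040, and 5040/e ≈ 1854.11, so !7 = 1854.

1854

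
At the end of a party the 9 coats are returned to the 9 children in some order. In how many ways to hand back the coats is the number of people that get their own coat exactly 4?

5544

Choose which 4 of the 9 are fixed: C(9,4) = 126.
The other 5 form a derangement: !5 = 44.
Total: 126 × 44 = 5544.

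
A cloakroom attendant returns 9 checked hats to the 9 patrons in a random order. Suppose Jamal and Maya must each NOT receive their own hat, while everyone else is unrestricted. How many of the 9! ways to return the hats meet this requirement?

287280

Inclusion-exclusion on the 2 forbidden self-matches:
Σ_{j=0}^{2} (-1)^j C(2,j)(9-j)!
= C(2,0)·9! - C(2,1)·8! + C(2,2)·7!
= 362880 - 80640 + 5040
= 287280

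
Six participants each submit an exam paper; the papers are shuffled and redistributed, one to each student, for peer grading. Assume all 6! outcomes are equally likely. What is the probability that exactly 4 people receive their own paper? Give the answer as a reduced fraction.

1/48

Favorable outcomes: C(6,4)·!2 = 15·1 = 15.
Total outcomes: 6! = 720.
Probability = 15/720 = 1/48.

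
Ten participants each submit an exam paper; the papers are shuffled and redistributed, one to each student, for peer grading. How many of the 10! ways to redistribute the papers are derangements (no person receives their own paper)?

Recurrence: !10 = 9·(!9 + !8).
!10 = 9·(133496 + 14833) = 9·148329 = 1334961

1334961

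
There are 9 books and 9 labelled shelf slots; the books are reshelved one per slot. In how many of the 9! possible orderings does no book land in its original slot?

133496

Use !n = (n-1)(!(n-1) + !(n-2)).
!9 = 8·(14833 + 1854) = 8·16687 = 133496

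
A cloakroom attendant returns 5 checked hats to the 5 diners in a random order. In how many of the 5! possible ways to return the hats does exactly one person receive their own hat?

45

Pick the single fixed position: C(5,1) = 5 ways.
The remaining 4 must be deranged: !4 = 9.
Total: 5 × 9 = 45.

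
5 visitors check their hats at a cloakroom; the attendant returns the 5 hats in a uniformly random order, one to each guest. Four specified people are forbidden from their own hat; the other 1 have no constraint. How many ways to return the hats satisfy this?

53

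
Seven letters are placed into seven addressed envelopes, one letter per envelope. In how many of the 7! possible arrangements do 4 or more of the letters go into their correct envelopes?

92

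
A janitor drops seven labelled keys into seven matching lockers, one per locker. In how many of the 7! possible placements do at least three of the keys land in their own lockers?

# with exactly i fixed is C(7,i)·!(7-i); sum over i=3..7:
  i=3: C(7,3)·!4 = 35·9 = 315
  i=4: C(7,4)·!3 = 35·2 = 70
  i=5: C(7,5)·!2 = 21·1 = 21
  i=6: C(7,6)·!1 = 7·0 = 0
  i=7: C(7,7)·!0 = 1·1 = 1
Total = 407.

407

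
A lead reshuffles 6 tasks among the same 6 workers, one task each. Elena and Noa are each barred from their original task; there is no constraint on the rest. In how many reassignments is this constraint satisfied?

Inclusion-exclusion on the 2 forbidden self-matches:
Σ_{j=0}^{2} (-1)^j C(2,j)(6-j)!
= C(2,0)·6! - C(2,1)·5! + C(2,2)·4!
= 720 - 240 + 24
= 504

504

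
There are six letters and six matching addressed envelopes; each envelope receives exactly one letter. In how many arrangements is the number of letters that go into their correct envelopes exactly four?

15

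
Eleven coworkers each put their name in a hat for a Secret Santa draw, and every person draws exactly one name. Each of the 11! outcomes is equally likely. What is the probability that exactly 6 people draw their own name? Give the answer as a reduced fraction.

11/21600

Favorable outcomes: C(11,6)·!5 = 462·44 = 20328.
Total outcomes: 11! = 39916800.
Probability = 20328/39916800 = 11/21600.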